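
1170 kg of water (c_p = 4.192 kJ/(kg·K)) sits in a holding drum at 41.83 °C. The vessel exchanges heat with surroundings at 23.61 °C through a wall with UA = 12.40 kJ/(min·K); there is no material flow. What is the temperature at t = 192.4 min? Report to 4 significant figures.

Unsteady energy balance on the tank contents: M c_p dT/dt = −UA(T − T_amb).
dT/dt = (T_ss − T)/τ with T_ss = T_amb = 23.6100 °C, τ = M c_p/UA = 1170·4.192/12.40 = 395.535 min.
Integrating: T(t) = T_ss + (T₀ − T_ss) e^(−t/τ).
T(192.4) = 23.6100 + (18.2200)·0.614818 = 34.8120 °C.

34.81 °C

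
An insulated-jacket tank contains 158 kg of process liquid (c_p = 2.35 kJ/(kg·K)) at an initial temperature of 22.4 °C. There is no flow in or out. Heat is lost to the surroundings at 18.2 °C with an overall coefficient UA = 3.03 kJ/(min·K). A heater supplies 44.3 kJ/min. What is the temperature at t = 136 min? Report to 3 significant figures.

M c_p dT/dt = −UA(T − T_amb) + Q̇.
dT/dt = (T_ss − T)/τ with T_ss = T_amb + Q̇/UA = 18.2 + 44.3/3.03 = 32.820 °C, τ = M c_p/UA = 158·2.35/3.03 = 122.54 min.
T approaches T_ss exponentially: T(t) = T_ss + (T₀ − T_ss) e^(−t/τ).
T(136) = 32.820 + (-10.420)·0.32961 = 29.386 °C.

29.4 °C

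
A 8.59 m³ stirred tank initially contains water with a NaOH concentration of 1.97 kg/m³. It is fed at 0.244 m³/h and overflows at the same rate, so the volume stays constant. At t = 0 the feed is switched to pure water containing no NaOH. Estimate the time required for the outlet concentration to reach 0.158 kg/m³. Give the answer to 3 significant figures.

88.8 h

Species balance: V dC/dt = Q(C_in − C) ⇒ τ = V/Q = 35.205 h.
C(t) = C_in + (C₀ − C_in) e^(−t/τ). Set C = 0.158 and solve for t:
e^(−t/τ) = (C − C_in)/(C₀ − C_in) = (0.158 − 0)/(1.97 − 0) = 0.080203
t = −τ ln(…) = 35.205 × 2.5232 = 88.829 h.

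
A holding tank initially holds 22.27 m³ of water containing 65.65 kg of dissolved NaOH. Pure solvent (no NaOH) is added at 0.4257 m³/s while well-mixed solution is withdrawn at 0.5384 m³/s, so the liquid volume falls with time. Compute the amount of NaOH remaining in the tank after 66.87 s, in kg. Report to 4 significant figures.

9.123 kg

Let m(t) be the amount of NaOH. Volume: V(t) = V₀ + (Q_in − Q_out) t = 22.27 − 0.112700 t; V(66.87) = 14.7338 m³.
No NaOH enters, so dm/dt = −Q_out · (m/V).
dm/m = −Q_out dt/(V₀ − 0.112700 t); integrating gives ln(m/m₀) = −(Q_out/(Q_in−Q_out)) ln(V/V₀).
m = m₀ (V₀/V)^(Q_out/(Q_in−Q_out)) = 65.65 × (22.27/14.7338)^(-4.77728) = 9.12340 kg.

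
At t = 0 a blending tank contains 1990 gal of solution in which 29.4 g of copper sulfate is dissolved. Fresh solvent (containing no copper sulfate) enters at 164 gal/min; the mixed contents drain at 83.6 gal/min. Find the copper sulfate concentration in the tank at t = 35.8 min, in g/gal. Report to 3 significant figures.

Total volume: dV/dt = Q_in − Q_out = 80.400 gal/min, so V(t) = 1990 + 80.400 t and V(35.8) = 4868.3 gal.
No copper sulfate enters, so dm/dt = −Q_out · (m/V).
dm/m = −Q_out dt/(V₀ + 80.400 t); integrating gives ln(m/m₀) = −(Q_out/(Q_in−Q_out)) ln(V/V₀).
m = m₀ (V₀/V)^(Q_out/(Q_in−Q_out)) = 29.4 × (1990/4868.3)^(1.0398) = 11.597 g.
C = m/V = 11.597/4868.3 = 0.0023822 g/gal.

0.00238 g/gal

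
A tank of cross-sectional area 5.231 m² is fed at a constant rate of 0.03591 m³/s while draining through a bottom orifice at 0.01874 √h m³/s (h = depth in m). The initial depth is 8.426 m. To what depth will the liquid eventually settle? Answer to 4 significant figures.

Accumulation of liquid (constant cross-section A): A dh/dt = Q_in − 0.01874 √h. At steady state dh/dt = 0:
Q_in = 0.01874 √h_ss ⇒ √h_ss = 0.03591/0.01874 = 1.91622.
h_ss = 1.91622² = 3.67191 m. (Since h₀ = 8.426 m > h_ss, the level will fall toward this value.)

3.672 m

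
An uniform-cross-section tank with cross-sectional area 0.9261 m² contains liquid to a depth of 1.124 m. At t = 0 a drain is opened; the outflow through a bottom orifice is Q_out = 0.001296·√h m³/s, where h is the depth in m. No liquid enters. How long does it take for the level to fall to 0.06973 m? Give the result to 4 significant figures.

1138 s

With no inflow, A dh/dt = −0.001296 √h.
Separate and integrate: 2(√h − √h₀) = −(0.001296/A) t.
t = 2A(√h₀ − √h)/0.001296 = 2·0.9261·(√1.124 − √0.06973)/0.001296
  = 1.85220 × (1.06019 − 0.264064) / 0.001296 = 1137.79 s.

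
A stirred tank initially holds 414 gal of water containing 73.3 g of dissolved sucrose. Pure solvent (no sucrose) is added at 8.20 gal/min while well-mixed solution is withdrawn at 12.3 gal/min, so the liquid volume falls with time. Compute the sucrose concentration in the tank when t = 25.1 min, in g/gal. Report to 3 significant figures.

0.100 g/gal

Total volume: dV/dt = Q_in − Q_out = -4.1000 gal/min, so V(t) = 414 − 4.1000 t and V(25.1) = 311.09 gal.
Solute balance: dm/dt = 0 − Q_out C = −Q_out m/V(t).
dm/m = −Q_out dt/(V₀ − 4.1000 t); integrating gives ln(m/m₀) = −(Q_out/(Q_in−Q_out)) ln(V/V₀).
m = m₀ (V₀/V)^(Q_out/(Q_in−Q_out)) = 73.3 × (414/311.09)^(-3.0000) = 31.100 g.
C = m/V = 31.100/311.09 = 0.099971 g/gal.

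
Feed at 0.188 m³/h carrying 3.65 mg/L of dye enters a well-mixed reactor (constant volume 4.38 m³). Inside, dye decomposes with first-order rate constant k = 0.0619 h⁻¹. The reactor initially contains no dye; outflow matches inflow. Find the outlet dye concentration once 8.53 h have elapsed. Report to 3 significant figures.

0.883 mg/L

Species balance: V dC/dt = Q C_in − Q C − k V C.
dC/dt = (Q/V) C_in − (Q/V + k) C; effective rate a = Q/V + k = 0.042922 + 0.0619 = 0.10482 h⁻¹.
C_ss = Q C_in/(Q + kV) = 1.4946 mg/L; C(t) = C_ss + (C₀ − C_ss) e^(−a t).
C(8.53) = 1.4946 + (-1.4946)·e^(−0.10482·8.53) = 1.4946 + (-1.4946)·0.40896 = 0.88336 mg/L.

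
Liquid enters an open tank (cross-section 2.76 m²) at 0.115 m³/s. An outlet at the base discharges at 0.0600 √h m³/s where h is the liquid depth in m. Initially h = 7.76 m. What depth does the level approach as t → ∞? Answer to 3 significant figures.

Accumulation of liquid (constant cross-section A): A dh/dt = Q_in − 0.0600 √h. At steady state dh/dt = 0:
Q_in = 0.0600 √h_ss ⇒ √h_ss = 0.115/0.0600 = 1.9167.
h_ss = 1.9167² = 3.6736 m. (Since h₀ = 7.76 m > h_ss, the level will fall toward this value.)

3.67 m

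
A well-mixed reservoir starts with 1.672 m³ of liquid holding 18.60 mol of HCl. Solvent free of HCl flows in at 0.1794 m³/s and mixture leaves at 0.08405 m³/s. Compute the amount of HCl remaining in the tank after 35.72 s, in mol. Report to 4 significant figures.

6.986 mol

Let m(t) be the amount of HCl. Volume: V(t) = V₀ + (Q_in − Q_out) t = 1.672 + 0.0953500 t; V(35.72) = 5.07790 m³.
No HCl enters, so dm/dt = −Q_out · (m/V).
dm/m = −Q_out dt/(V₀ + 0.0953500 t); integrating gives ln(m/m₀) = −(Q_out/(Q_in−Q_out)) ln(V/V₀).
m = m₀ (V₀/V)^(Q_out/(Q_in−Q_out)) = 18.60 × (1.672/5.07790)^(0.881489) = 6.98619 mol.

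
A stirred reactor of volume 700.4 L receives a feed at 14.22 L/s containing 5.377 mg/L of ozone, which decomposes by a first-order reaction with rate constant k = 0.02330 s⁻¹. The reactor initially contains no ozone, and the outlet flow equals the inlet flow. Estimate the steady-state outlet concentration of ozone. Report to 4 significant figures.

V dC/dt = Q(C_in − C) − k V C.
Steady state (dC/dt = 0): C_ss = Q C_in/(Q + kV) = C_in/(1 + kV/Q).
C_ss = 14.22·5.377/(14.22 + 0.02330·700.4) = 76.4609/30.5393 = 2.50369 mg/L.

2.504 mg/L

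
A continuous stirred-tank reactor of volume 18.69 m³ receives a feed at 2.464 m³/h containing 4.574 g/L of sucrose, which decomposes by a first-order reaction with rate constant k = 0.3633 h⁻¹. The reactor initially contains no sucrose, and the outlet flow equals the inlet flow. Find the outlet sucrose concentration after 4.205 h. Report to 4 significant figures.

1.066 g/L

Species balance: V dC/dt = Q C_in − Q C − k V C.
This is linear with rate a = Q/V + k = 0.495135 h⁻¹.
C_ss = Q C_in/(Q + kV) = 1.21788 g/L; C(t) = C_ss + (C₀ − C_ss) e^(−a t).
C(4.205) = 1.21788 + (-1.21788)·e^(−0.495135·4.205) = 1.21788 + (-1.21788)·0.124675 = 1.06604 g/L.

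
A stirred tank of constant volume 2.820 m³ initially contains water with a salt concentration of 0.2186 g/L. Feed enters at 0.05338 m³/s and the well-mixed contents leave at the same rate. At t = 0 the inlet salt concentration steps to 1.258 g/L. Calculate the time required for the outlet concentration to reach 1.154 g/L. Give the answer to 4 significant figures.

121.6 s

Unsteady species balance (constant V, well mixed): V dC/dt = Q(C_in − C), so τ = V/Q = 52.8288 s.
C(t) = C_in + (C₀ − C_in) e^(−t/τ). Set C = 1.154 and solve for t:
e^(−t/τ) = (C − C_in)/(C₀ − C_in) = (1.154 − 1.258)/(0.2186 − 1.258) = 0.100058
t = −τ ln(…) = 52.8288 × 2.30201 = 121.612 s.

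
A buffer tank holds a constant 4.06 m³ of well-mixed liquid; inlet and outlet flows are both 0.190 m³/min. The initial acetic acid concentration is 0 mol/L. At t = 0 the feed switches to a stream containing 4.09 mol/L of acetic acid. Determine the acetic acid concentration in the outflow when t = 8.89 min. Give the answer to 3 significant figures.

1.39 mol/L

Unsteady species balance (constant V, well mixed): V dC/dt = Q(C_in − C).
Rewrite as dC/dt + C/τ = C_in/τ, τ = V/Q = 21.368 min.
Solution: C(t) = C_in + (C₀ − C_in) e^(−t/τ).
C(8.89) = 4.09 + (0 − 4.09)·e^(−8.89/21.368) = 4.09 + (-4.0900)·0.65966 = 1.3920 mol/L.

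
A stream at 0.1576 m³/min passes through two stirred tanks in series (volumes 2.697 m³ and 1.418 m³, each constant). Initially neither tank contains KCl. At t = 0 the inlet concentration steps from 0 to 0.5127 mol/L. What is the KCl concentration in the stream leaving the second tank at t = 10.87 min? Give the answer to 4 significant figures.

Species balance on tank i: dCᵢ/dt = (Cᵢ₋₁ − Cᵢ)/τᵢ with τᵢ = Vᵢ/Q.
τ₁ = 2.697/0.1576 = 17.1129 min; τ₂ = 1.418/0.1576 = 8.99746 min.
Solving the cascade with C₁(0)=C₂(0)=0 gives C₂(t) = C_in[1 − (τ₁ e^(−t/τ₁) − τ₂ e^(−t/τ₂))/(τ₁ − τ₂)].
At t = 10.87: e^(−t/τ₁) = 0.529834, e^(−t/τ₂) = 0.298759.
C₂ = 0.5127·[1 − (17.1129·0.529834 − 8.99746·0.298759)/(8.11548)] = 0.5127·0.213978 = 0.109707 mol/L.

0.1097 mol/L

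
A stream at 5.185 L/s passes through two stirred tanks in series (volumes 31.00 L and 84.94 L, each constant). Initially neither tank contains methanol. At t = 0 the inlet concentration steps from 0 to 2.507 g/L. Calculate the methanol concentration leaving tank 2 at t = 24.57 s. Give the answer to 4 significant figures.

Time constants: τᵢ = Vᵢ/Q for each well-mixed tank.
τ₁ = 31.00/5.185 = 5.97878 s; τ₂ = 84.94/5.185 = 16.3819 s.
Tank 1: C₁ = C_in(1 − e^(−t/τ₁)). Tank 2 (τ₁ ≠ τ₂): C₂ = C_in[1 − (τ₁ e^(−t/τ₁) − τ₂ e^(−t/τ₂))/(τ₁ − τ₂)].
At t = 24.57: e^(−t/τ₁) = 0.0164155, e^(−t/τ₂) = 0.223168.
C₂ = 2.507·[1 − (5.97878·0.0164155 − 16.3819·0.223168)/(-10.4031)] = 2.507·0.658008 = 1.64963 g/L.

1.650 g/L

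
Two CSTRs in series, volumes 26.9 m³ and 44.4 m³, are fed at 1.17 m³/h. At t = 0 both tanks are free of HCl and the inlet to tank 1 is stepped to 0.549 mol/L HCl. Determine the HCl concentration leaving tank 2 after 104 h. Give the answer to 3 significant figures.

Each tank obeys Vᵢ dCᵢ/dt = Q(Cᵢ₋₁ − Cᵢ), so τᵢ = Vᵢ/Q.
τ₁ = 26.9/1.17 = 22.991 h; τ₂ = 44.4/1.17 = 37.949 h.
Solving the cascade with C₁(0)=C₂(0)=0 gives C₂(t) = C_in[1 − (τ₁ e^(−t/τ₁) − τ₂ e^(−t/τ₂))/(τ₁ − τ₂)].
At t = 104: e^(−t/τ₁) = 0.010852, e^(−t/τ₂) = 0.064535.
C₂ = 0.549·[1 − (22.991·0.010852 − 37.949·0.064535)/(-14.957)] = 0.549·0.85295 = 0.46827 mol/L.

0.468 mol/L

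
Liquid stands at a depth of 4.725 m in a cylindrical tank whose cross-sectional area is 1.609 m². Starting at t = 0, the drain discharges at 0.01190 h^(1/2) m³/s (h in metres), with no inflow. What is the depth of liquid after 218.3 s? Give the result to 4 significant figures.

With no inflow, A dh/dt = −0.01190 √h.
Separate and integrate: 2(√h − √h₀) = −(0.01190/A) t.
√h = √4.725 − 0.01190·218.3/(2·1.609) = 2.17371 − 0.807262 = 1.36644.
h = 1.36644² = 1.86717 m.

1.867 m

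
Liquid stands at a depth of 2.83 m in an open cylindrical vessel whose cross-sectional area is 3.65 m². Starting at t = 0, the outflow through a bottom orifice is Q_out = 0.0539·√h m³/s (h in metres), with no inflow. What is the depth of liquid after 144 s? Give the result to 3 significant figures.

A dh/dt = −Q_out = −0.0539 √h.
This is separable: 2 d(√h)/dt = −0.0539/A, so √h = √h₀ − (0.0539/(2A)) t.
√h = √2.83 − 0.0539·144/(2·3.65) = 1.6823 − 1.0632 = 0.61903.
h = 0.61903² = 0.38320 m.

0.383 m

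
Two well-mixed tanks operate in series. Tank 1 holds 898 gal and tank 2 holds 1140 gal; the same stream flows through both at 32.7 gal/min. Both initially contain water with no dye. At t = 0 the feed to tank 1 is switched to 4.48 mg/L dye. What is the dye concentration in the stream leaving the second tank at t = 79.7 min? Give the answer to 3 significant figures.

Species balance on tank i: dCᵢ/dt = (Cᵢ₋₁ − Cᵢ)/τᵢ with τᵢ = Vᵢ/Q.
τ₁ = 898/32.7 = 27.462 min; τ₂ = 1140/32.7 = 34.862 min.
Solving the cascade with C₁(0)=C₂(0)=0 gives C₂(t) = C_in[1 − (τ₁ e^(−t/τ₁) − τ₂ e^(−t/τ₂))/(τ₁ − τ₂)].
At t = 79.7: e^(−t/τ₁) = 0.054901, e^(−t/τ₂) = 0.10166.
C₂ = 4.48·[1 − (27.462·0.054901 − 34.862·0.10166)/(-7.4006)] = 4.48·0.72484 = 3.2473 mg/L.

3.25 mg/L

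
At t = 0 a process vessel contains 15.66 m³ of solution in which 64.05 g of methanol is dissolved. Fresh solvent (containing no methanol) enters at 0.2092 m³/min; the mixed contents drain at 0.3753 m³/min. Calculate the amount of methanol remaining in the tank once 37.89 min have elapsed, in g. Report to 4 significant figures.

20.05 g

Total volume: dV/dt = Q_in − Q_out = -0.166100 m³/min, so V(t) = 15.66 − 0.166100 t and V(37.89) = 9.36647 m³.
No methanol enters, so dm/dt = −Q_out · (m/V).
dm/m = −Q_out dt/(V₀ − 0.166100 t); integrating gives ln(m/m₀) = −(Q_out/(Q_in−Q_out)) ln(V/V₀).
m = m₀ (V₀/V)^(Q_out/(Q_in−Q_out)) = 64.05 × (15.66/9.36647)^(-2.25948) = 20.0524 g.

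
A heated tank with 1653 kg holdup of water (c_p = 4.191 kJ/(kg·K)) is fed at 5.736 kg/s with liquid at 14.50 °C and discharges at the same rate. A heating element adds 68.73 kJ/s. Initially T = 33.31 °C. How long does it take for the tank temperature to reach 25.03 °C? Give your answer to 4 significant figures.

M c_p dT/dt = ṁ c_p (T_in − T) + Q̇.
τ = M/ṁ = 288.180 s; T_ss = T_in + Q̇/(ṁ c_p) = 17.3590 °C.
T(t) = T_ss + (T₀ − T_ss) e^(−t/τ). Set T = 25.03:
e^(−t/τ) = (25.03 − 17.3590)/(33.31 − 17.3590) = 0.480909
t = −288.180 · ln(0.480909) = 210.970 s.

211.0 s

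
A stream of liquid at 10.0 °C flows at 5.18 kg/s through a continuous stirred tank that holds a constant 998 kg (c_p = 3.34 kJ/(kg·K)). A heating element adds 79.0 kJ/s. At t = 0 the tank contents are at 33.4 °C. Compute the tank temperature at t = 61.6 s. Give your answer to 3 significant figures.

Unsteady energy balance on the tank contents: M c_p dT/dt = ṁ c_p (T_in − T) + 79.0.
τ = M/ṁ = 192.66 s; T_ss = T_in + Q̇/(ṁ c_p) = 10.0 + 79.0/(5.18·3.34) = 14.566 °C.
Integrating: T(t) = T_ss + (T₀ − T_ss) e^(−t/τ).
T(61.6) = 14.566 + (18.834)·e^(−61.6/192.66) = 14.566 + (18.834)·0.72635 = 28.246 °C.

28.2 °C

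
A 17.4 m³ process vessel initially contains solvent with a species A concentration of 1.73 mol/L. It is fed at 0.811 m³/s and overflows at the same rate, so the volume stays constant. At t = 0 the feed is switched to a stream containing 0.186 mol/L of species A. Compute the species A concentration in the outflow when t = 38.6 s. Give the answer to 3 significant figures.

0.441 mol/L

Mass balance on the solute (V constant): V dC/dt = Q(C_in − C).
Rewrite as dC/dt + C/τ = C_in/τ, τ = V/Q = 21.455 s.
C approaches C_in exponentially: C(t) = C_in + (C₀ − C_in) e^(−t/τ).
C(38.6) = 0.186 + (1.73 − 0.186)·e^(−38.6/21.455) = 0.186 + (1.5440)·0.16545 = 0.44145 mol/L.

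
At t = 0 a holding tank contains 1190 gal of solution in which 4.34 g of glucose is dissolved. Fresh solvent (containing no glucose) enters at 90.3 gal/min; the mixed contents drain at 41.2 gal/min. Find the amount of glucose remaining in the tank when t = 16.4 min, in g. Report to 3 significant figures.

Let m(t) be the amount of glucose. Volume: V(t) = V₀ + (Q_in − Q_out) t = 1190 + 49.100 t; V(16.4) = 1995.2 gal.
No glucose enters, so dm/dt = −Q_out · (m/V).
dm/m = −Q_out dt/(V₀ + 49.100 t); integrating gives ln(m/m₀) = −(Q_out/(Q_in−Q_out)) ln(V/V₀).
m = m₀ (V₀/V)^(Q_out/(Q_in−Q_out)) = 4.34 × (1190/1995.2)^(0.83910) = 2.8129 g.

2.81 g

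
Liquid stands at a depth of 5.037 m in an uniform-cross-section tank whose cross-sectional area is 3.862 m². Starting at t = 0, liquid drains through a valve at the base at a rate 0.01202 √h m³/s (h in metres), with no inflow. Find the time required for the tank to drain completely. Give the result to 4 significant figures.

1442 s

Volume balance on the tank: A dh/dt = −0.01202 √h.
∫ h^(−1/2) dh = −(0.01202/A) ∫ dt, giving 2√h = 2√h₀ − (0.01202/A) t.
Tank is empty when √h = 0: t_empty = 2A√h₀/0.01202.
t_empty = 2·3.862·√5.037/0.01202 = 7.72400·2.24433/0.01202 = 1442.19 s.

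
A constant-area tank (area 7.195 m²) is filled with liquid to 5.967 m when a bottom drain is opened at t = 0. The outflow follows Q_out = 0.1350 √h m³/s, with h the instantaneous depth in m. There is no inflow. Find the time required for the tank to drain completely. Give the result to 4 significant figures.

260.4 s

Mass balance (ρ constant): A dh/dt = −0.1350 √h.
Separate and integrate: 2(√h − √h₀) = −(0.1350/A) t.
Tank is empty when √h = 0: t_empty = 2A√h₀/0.1350.
t_empty = 2·7.195·√5.967/0.1350 = 14.3900·2.44274/0.1350 = 260.378 s.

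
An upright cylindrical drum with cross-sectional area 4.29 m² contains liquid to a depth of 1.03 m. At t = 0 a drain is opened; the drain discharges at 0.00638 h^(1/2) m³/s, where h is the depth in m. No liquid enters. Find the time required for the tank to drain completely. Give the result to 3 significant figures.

1360 s

With no inflow, A dh/dt = −0.00638 √h.
Separate and integrate: 2(√h − √h₀) = −(0.00638/A) t.
Set h = 0: 2√h₀ = (0.00638/A) t_empty ⇒ t_empty = 2A√h₀/0.00638.
t_empty = 2·4.29·√1.03/0.00638 = 8.5800·1.0149/0.00638 = 1364.9 s.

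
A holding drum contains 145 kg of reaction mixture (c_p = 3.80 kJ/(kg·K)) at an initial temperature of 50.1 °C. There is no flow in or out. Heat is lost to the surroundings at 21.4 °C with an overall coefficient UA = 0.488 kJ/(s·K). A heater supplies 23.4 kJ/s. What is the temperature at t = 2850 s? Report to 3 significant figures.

67.8 °C

Energy balance: M c_p dT/dt = −UA(T − T_amb) + Q̇.
dT/dt = (T_ss − T)/τ with T_ss = T_amb + Q̇/UA = 21.4 + 23.4/0.488 = 69.351 °C, τ = M c_p/UA = 145·3.80/0.488 = 1129.1 s.
T approaches T_ss exponentially: T(t) = T_ss + (T₀ − T_ss) e^(−t/τ).
T(2850) = 69.351 + (-19.251)·0.080127 = 67.808 °C.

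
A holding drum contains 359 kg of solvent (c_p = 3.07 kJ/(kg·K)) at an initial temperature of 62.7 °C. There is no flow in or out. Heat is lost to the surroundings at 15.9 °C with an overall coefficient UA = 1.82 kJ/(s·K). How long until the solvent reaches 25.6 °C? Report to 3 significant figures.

Lumped-capacitance energy balance: M c_p dT/dt = UA(T_amb − T).
τ = M c_p/UA = 605.57 s; T_ss = T_amb = 15.900 °C.
T(t) = T_ss + (T₀ − T_ss)e^(−t/τ); set T = 25.6:
t = −τ ln[(T − T_ss)/(T₀ − T_ss)] = −605.57 · ln(0.20726) = 953.01 s.

953 s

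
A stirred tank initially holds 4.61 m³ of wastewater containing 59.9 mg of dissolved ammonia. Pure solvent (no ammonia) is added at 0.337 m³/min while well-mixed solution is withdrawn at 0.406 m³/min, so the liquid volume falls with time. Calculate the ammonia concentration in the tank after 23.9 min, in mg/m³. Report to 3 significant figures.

Let m(t) be the amount of ammonia. Volume: V(t) = V₀ + (Q_in − Q_out) t = 4.61 − 0.069000 t; V(23.9) = 2.9609 m³.
Species balance (pure solvent in): dm/dt = −Q_out · m/V(t).
dm/m = −Q_out dt/(V₀ − 0.069000 t); integrating gives ln(m/m₀) = −(Q_out/(Q_in−Q_out)) ln(V/V₀).
m = m₀ (V₀/V)^(Q_out/(Q_in−Q_out)) = 59.9 × (4.61/2.9609)^(-5.8841) = 4.4265 mg.
C = m/V = 4.4265/2.9609 = 1.4950 mg/m³.

1.49 mg/m³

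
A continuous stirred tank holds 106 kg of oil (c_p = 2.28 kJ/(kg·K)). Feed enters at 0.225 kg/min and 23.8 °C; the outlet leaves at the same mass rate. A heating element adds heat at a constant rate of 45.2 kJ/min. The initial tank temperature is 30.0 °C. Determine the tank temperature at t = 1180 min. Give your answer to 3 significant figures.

105 °C

M c_p dT/dt = ṁ c_p (T_in − T) + Q̇.
Rearrange: dT/dt = (T_ss − T)/τ with τ = M/ṁ = 471.11 min and T_ss = T_in + Q̇/(ṁ c_p) = 111.91 °C.
T approaches T_ss exponentially: T(t) = T_ss + (T₀ − T_ss) e^(−t/τ).
T(1180) = 111.91 + (-81.909)·e^(−1180/471.11) = 111.91 + (-81.909)·0.081699 = 105.22 °C.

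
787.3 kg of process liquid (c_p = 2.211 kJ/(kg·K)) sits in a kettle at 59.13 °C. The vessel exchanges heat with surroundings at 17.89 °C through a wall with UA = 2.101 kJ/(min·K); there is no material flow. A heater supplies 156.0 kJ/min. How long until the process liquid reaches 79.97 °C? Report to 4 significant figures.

M c_p dT/dt = −UA(T − T_amb) + Q̇.
τ = M c_p/UA = 828.520 min; T_ss = T_amb + Q̇/UA = 17.89 + 156.0/2.101 = 92.1404 °C.
T(t) = T_ss + (T₀ − T_ss)e^(−t/τ); set T = 79.97:
t = −τ ln[(T − T_ss)/(T₀ − T_ss)] = −828.520 · ln(0.368683) = 826.712 min.

826.7 min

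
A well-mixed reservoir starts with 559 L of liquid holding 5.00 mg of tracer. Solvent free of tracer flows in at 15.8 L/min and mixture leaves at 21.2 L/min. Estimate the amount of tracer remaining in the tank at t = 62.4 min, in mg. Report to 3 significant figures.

Let m(t) be the amount of tracer. Volume: V(t) = V₀ + (Q_in − Q_out) t = 559 − 5.4000 t; V(62.4) = 222.04 L.
Species balance (pure solvent in): dm/dt = −Q_out · m/V(t).
dm/m = −Q_out dt/(V₀ − 5.4000 t); integrating gives ln(m/m₀) = −(Q_out/(Q_in−Q_out)) ln(V/V₀).
m = m₀ (V₀/V)^(Q_out/(Q_in−Q_out)) = 5.00 × (559/222.04)^(-3.9259) = 0.13328 mg.

0.133 mg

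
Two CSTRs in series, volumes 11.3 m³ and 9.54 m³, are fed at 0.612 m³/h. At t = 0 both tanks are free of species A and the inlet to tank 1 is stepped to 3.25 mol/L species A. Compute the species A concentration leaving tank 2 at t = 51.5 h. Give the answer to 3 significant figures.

Time constants: τᵢ = Vᵢ/Q for each well-mixed tank.
τ₁ = 11.3/0.612 = 18.464 h; τ₂ = 9.54/0.612 = 15.588 h.
Tank 1: C₁ = C_in(1 − e^(−t/τ₁)). Tank 2 (τ₁ ≠ τ₂): C₂ = C_in[1 − (τ₁ e^(−t/τ₁) − τ₂ e^(−t/τ₂))/(τ₁ − τ₂)].
At t = 51.5: e^(−t/τ₁) = 0.061470, e^(−t/τ₂) = 0.036744.
C₂ = 3.25·[1 − (18.464·0.061470 − 15.588·0.036744)/(2.8758)] = 3.25·0.80450 = 2.6146 mol/L.

2.61 mol/L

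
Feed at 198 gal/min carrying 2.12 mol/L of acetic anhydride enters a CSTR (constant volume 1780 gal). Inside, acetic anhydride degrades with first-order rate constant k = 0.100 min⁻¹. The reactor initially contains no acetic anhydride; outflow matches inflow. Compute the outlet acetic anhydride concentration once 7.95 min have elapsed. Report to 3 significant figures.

Accumulation = in − out − consumed: V dC/dt = Q C_in − Q C − k V C.
dC/dt = (Q/V) C_in − (Q/V + k) C; effective rate a = Q/V + k = 0.11124 + 0.100 = 0.21124 min⁻¹.
C_ss = Q C_in/(Q + kV) = 1.1164 mol/L; C(t) = C_ss + (C₀ − C_ss) e^(−a t).
C(7.95) = 1.1164 + (-1.1164)·e^(−0.21124·7.95) = 1.1164 + (-1.1164)·0.18650 = 0.90818 mol/L.

0.908 mol/L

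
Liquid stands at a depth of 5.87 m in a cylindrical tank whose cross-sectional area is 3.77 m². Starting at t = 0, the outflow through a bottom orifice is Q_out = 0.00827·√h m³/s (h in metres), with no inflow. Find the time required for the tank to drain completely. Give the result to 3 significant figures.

Mass balance (ρ constant): A dh/dt = −0.00827 √h.
This is separable: 2 d(√h)/dt = −0.00827/A, so √h = √h₀ − (0.00827/(2A)) t.
Tank is empty when √h = 0: t_empty = 2A√h₀/0.00827.
t_empty = 2·3.77·√5.87/0.00827 = 7.5400·2.4228/0.00827 = 2208.9 s.

2210 s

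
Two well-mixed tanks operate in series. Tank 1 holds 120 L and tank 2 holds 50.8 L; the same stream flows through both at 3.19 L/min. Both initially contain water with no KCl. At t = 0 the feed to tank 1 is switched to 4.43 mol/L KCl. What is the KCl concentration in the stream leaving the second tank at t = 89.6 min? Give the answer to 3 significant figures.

Each tank obeys Vᵢ dCᵢ/dt = Q(Cᵢ₋₁ − Cᵢ), so τᵢ = Vᵢ/Q.
τ₁ = 120/3.19 = 37.618 min; τ₂ = 50.8/3.19 = 15.925 min.
Solving the cascade with C₁(0)=C₂(0)=0 gives C₂(t) = C_in[1 − (τ₁ e^(−t/τ₁) − τ₂ e^(−t/τ₂))/(τ₁ − τ₂)].
At t = 89.6: e^(−t/τ₁) = 0.092378, e^(−t/τ₂) = 0.0036013.
C₂ = 4.43·[1 − (37.618·0.092378 − 15.925·0.0036013)/(21.693)] = 4.43·0.84245 = 3.7321 mol/L.

3.73 mol/L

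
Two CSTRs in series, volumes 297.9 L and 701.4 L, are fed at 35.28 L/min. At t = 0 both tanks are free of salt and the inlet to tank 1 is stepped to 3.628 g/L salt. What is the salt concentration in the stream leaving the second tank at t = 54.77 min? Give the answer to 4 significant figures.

3.231 g/L

Time constants: τᵢ = Vᵢ/Q for each well-mixed tank.
τ₁ = 297.9/35.28 = 8.44388 min; τ₂ = 701.4/35.28 = 19.8810 min.
Solving the cascade with C₁(0)=C₂(0)=0 gives C₂(t) = C_in[1 − (τ₁ e^(−t/τ₁) − τ₂ e^(−t/τ₂))/(τ₁ − τ₂)].
At t = 54.77: e^(−t/τ₁) = 0.00152409, e^(−t/τ₂) = 0.0636155.
C₂ = 3.628·[1 − (8.44388·0.00152409 − 19.8810·0.0636155)/(-11.4371)] = 3.628·0.890543 = 3.23089 g/L.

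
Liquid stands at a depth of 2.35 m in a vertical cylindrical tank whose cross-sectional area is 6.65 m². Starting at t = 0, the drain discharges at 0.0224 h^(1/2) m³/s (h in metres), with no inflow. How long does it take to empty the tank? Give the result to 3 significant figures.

910 s

A dh/dt = −Q_out = −0.0224 √h.
This is separable: 2 d(√h)/dt = −0.0224/A, so √h = √h₀ − (0.0224/(2A)) t.
Set h = 0: 2√h₀ = (0.0224/A) t_empty ⇒ t_empty = 2A√h₀/0.0224.
t_empty = 2·6.65·√2.35/0.0224 = 13.300·1.5330/0.0224 = 910.20 s.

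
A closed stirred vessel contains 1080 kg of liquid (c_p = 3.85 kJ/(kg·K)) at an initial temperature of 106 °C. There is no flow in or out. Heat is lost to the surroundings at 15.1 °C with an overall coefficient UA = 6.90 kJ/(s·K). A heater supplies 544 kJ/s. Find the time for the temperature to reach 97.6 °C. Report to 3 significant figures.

Lumped-capacitance energy balance: M c_p dT/dt = UA(T_amb − T) + Q̇.
τ = M c_p/UA = 602.61 s; T_ss = T_amb + Q̇/UA = 15.1 + 544/6.90 = 93.941 °C.
T(t) = T_ss + (T₀ − T_ss)e^(−t/τ); set T = 97.6:
t = −τ ln[(T − T_ss)/(T₀ − T_ss)] = −602.61 · ln(0.30345) = 718.64 s.

719 s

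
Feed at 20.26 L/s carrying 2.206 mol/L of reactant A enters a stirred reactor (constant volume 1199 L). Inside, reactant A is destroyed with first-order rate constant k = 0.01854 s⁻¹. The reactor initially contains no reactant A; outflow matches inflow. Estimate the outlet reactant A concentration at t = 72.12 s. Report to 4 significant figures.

0.9702 mol/L

Species balance: V dC/dt = Q C_in − Q C − k V C.
dC/dt = (Q/V) C_in − (Q/V + k) C; effective rate a = Q/V + k = 0.0168974 + 0.01854 = 0.0354374 s⁻¹.
C_ss = Q C_in/(Q + kV) = 1.05187 mol/L; C(t) = C_ss + (C₀ − C_ss) e^(−a t).
C(72.12) = 1.05187 + (-1.05187)·e^(−0.0354374·72.12) = 1.05187 + (-1.05187)·0.0776343 = 0.970213 mol/L.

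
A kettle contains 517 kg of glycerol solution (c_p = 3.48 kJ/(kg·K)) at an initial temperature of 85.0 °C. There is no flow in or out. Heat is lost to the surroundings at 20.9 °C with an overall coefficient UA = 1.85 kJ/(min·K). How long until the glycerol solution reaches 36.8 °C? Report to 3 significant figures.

1360 min

M c_p dT/dt = −UA(T − T_amb).
τ = M c_p/UA = 972.52 min; T_ss = T_amb = 20.900 °C.
T(t) = T_ss + (T₀ − T_ss)e^(−t/τ); set T = 36.8:
t = −τ ln[(T − T_ss)/(T₀ − T_ss)] = −972.52 · ln(0.24805) = 1355.8 min.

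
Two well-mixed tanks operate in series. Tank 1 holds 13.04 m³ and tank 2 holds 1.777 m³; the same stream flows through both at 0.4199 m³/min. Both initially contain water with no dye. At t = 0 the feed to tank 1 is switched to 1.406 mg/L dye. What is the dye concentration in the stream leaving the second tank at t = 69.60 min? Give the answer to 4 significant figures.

1.233 mg/L

Each tank obeys Vᵢ dCᵢ/dt = Q(Cᵢ₋₁ − Cᵢ), so τᵢ = Vᵢ/Q.
τ₁ = 13.04/0.4199 = 31.0550 min; τ₂ = 1.777/0.4199 = 4.23196 min.
Solving the cascade with C₁(0)=C₂(0)=0 gives C₂(t) = C_in[1 − (τ₁ e^(−t/τ₁) − τ₂ e^(−t/τ₂))/(τ₁ − τ₂)].
At t = 69.60: e^(−t/τ₁) = 0.106333, e^(−t/τ₂) = 7.20230e-08.
C₂ = 1.406·[1 − (31.0550·0.106333 − 4.23196·7.20230e-08)/(26.8231)] = 1.406·0.876891 = 1.23291 mg/L.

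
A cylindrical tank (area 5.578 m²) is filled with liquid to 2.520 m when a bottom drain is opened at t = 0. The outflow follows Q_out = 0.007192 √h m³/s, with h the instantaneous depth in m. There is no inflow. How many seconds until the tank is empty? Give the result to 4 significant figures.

2462 s

A dh/dt = −Q_out = −0.007192 √h.
∫ h^(−1/2) dh = −(0.007192/A) ∫ dt, giving 2√h = 2√h₀ − (0.007192/A) t.
Tank is empty when √h = 0: t_empty = 2A√h₀/0.007192.
t_empty = 2·5.578·√2.520/0.007192 = 11.1560·1.58745/0.007192 = 2462.40 s.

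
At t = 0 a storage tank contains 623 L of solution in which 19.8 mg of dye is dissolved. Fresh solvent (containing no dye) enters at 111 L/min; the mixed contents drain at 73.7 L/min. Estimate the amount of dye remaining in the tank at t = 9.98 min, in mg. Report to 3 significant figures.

7.85 mg

Let m(t) be the amount of dye. Volume: V(t) = V₀ + (Q_in − Q_out) t = 623 + 37.300 t; V(9.98) = 995.25 L.
Solute balance: dm/dt = 0 − Q_out C = −Q_out m/V(t).
dm/m = −Q_out dt/(V₀ + 37.300 t); integrating gives ln(m/m₀) = −(Q_out/(Q_in−Q_out)) ln(V/V₀).
m = m₀ (V₀/V)^(Q_out/(Q_in−Q_out)) = 19.8 × (623/995.25)^(1.9759) = 7.8466 mg.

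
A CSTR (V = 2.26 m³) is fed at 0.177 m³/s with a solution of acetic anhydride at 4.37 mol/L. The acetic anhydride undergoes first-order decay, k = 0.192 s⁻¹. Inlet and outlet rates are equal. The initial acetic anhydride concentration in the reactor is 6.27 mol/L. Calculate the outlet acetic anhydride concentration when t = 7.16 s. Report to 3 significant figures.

Accumulation = in − out − consumed: V dC/dt = Q C_in − Q C − k V C.
dC/dt = (Q/V) C_in − (Q/V + k) C; effective rate a = Q/V + k = 0.078319 + 0.192 = 0.27032 s⁻¹.
C_ss = Q C_in/(Q + kV) = 1.2661 mol/L; C(t) = C_ss + (C₀ − C_ss) e^(−a t).
C(7.16) = 1.2661 + (5.0039)·e^(−0.27032·7.16) = 1.2661 + (5.0039)·0.14435 = 1.9884 mol/L.

1.99 mol/L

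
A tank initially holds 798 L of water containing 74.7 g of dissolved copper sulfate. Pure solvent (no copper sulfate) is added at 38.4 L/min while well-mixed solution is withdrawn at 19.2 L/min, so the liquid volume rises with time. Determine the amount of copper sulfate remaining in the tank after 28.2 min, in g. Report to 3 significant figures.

44.5 g

Total volume: dV/dt = Q_in − Q_out = 19.200 L/min, so V(t) = 798 + 19.200 t and V(28.2) = 1339.4 L.
No copper sulfate enters, so dm/dt = −Q_out · (m/V).
dm/m = −Q_out dt/(V₀ + 19.200 t); integrating gives ln(m/m₀) = −(Q_out/(Q_in−Q_out)) ln(V/V₀).
m = m₀ (V₀/V)^(Q_out/(Q_in−Q_out)) = 74.7 × (798/1339.4)^(1.0000) = 44.504 g.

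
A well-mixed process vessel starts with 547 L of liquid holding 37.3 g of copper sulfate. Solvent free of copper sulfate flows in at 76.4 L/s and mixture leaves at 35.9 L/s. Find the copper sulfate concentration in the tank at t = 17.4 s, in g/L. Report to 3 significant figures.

0.0143 g/L

Let m(t) be the amount of copper sulfate. Volume: V(t) = V₀ + (Q_in − Q_out) t = 547 + 40.500 t; V(17.4) = 1251.7 L.
Species balance (pure solvent in): dm/dt = −Q_out · m/V(t).
dm/m = −Q_out dt/(V₀ + 40.500 t); integrating gives ln(m/m₀) = −(Q_out/(Q_in−Q_out)) ln(V/V₀).
m = m₀ (V₀/V)^(Q_out/(Q_in−Q_out)) = 37.3 × (547/1251.7)^(0.88642) = 17.907 g.
C = m/V = 17.907/1251.7 = 0.014306 g/L.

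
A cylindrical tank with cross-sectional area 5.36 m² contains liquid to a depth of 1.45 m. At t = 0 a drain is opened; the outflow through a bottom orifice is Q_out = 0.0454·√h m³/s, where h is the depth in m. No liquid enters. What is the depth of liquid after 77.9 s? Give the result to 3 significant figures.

0.764 m

A dh/dt = −Q_out = −0.0454 √h.
∫ h^(−1/2) dh = −(0.0454/A) ∫ dt, giving 2√h = 2√h₀ − (0.0454/A) t.
√h = √1.45 − 0.0454·77.9/(2·5.36) = 1.2042 − 0.32991 = 0.87425.
h = 0.87425² = 0.76431 m.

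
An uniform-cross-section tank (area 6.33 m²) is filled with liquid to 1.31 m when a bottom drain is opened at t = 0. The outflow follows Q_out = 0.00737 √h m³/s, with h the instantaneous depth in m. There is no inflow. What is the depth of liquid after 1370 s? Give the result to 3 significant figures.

A dh/dt = −Q_out = −0.00737 √h.
This is separable: 2 d(√h)/dt = −0.00737/A, so √h = √h₀ − (0.00737/(2A)) t.
√h = √1.31 − 0.00737·1370/(2·6.33) = 1.1446 − 0.79754 = 0.34701.
h = 0.34701² = 0.12042 m.

0.120 m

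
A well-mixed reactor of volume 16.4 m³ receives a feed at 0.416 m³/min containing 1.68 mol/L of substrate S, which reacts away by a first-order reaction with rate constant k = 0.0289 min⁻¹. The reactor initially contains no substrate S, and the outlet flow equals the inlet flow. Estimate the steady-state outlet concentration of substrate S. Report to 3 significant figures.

Species balance: V dC/dt = Q C_in − Q C − k V C.
Steady state (dC/dt = 0): C_ss = Q C_in/(Q + kV) = C_in/(1 + kV/Q).
C_ss = 0.416·1.68/(0.416 + 0.0289·16.4) = 0.69888/0.88996 = 0.78529 mol/L.

0.785 mol/L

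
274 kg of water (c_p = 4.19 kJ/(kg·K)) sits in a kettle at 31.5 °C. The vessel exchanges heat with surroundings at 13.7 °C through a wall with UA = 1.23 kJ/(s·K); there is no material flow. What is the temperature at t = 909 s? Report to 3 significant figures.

20.4 °C

M c_p dT/dt = −UA(T − T_amb).
dT/dt = (T_ss − T)/τ with T_ss = T_amb = 13.700 °C, τ = M c_p/UA = 274·4.19/1.23 = 933.38 s.
Integrating: T(t) = T_ss + (T₀ − T_ss) e^(−t/τ).
T(909) = 13.700 + (17.800)·0.37762 = 20.422 °C.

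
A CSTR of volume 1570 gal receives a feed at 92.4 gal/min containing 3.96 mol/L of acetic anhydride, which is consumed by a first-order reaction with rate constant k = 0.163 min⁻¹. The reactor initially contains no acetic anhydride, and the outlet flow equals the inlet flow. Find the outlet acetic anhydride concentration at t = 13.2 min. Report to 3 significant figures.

0.994 mol/L

Accumulation = in − out − consumed: V dC/dt = Q C_in − Q C − k V C.
dC/dt = (Q/V) C_in − (Q/V + k) C; effective rate a = Q/V + k = 0.058854 + 0.163 = 0.22185 min⁻¹.
C_ss = Q C_in/(Q + kV) = 1.0505 mol/L; C(t) = C_ss + (C₀ − C_ss) e^(−a t).
C(13.2) = 1.0505 + (-1.0505)·e^(−0.22185·13.2) = 1.0505 + (-1.0505)·0.053479 = 0.99433 mol/L.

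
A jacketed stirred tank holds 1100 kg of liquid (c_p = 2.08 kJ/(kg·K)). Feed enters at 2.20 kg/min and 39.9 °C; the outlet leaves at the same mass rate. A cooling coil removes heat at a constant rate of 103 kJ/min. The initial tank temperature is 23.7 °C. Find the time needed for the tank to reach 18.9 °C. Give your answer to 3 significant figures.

M c_p dT/dt = ṁ c_p (T_in − T) − Q̇.
τ = M/ṁ = 500.00 min; T_ss = T_in − Q̇/(ṁ c_p) = 17.391 °C.
T(t) = T_ss + (T₀ − T_ss) e^(−t/τ). Set T = 18.9:
e^(−t/τ) = (18.9 − 17.391)/(23.7 − 17.391) = 0.23915
t = −500.00 · ln(0.23915) = 715.33 min.

715 min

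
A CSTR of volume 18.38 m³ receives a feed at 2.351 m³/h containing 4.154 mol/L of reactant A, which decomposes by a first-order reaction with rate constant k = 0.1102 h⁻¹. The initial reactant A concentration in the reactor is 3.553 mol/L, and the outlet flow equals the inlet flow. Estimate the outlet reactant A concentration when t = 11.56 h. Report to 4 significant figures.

Species balance: V dC/dt = Q C_in − Q C − k V C.
This is linear with rate a = Q/V + k = 0.238111 h⁻¹.
C_ss = Q C_in/(Q + kV) = 2.23149 mol/L; C(t) = C_ss + (C₀ − C_ss) e^(−a t).
C(11.56) = 2.23149 + (1.32151)·e^(−0.238111·11.56) = 2.23149 + (1.32151)·0.0637644 = 2.31575 mol/L.

2.316 mol/L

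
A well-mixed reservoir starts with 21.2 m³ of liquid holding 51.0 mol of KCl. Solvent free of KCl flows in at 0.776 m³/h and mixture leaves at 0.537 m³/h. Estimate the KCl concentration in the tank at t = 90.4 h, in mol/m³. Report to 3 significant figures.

Total volume: dV/dt = Q_in − Q_out = 0.23900 m³/h, so V(t) = 21.2 + 0.23900 t and V(90.4) = 42.806 m³.
Solute balance: dm/dt = 0 − Q_out C = −Q_out m/V(t).
dm/m = −Q_out dt/(V₀ + 0.23900 t); integrating gives ln(m/m₀) = −(Q_out/(Q_in−Q_out)) ln(V/V₀).
m = m₀ (V₀/V)^(Q_out/(Q_in−Q_out)) = 51.0 × (21.2/42.806)^(2.2469) = 10.517 mol.
C = m/V = 10.517/42.806 = 0.24570 mol/m³.

0.246 mol/m³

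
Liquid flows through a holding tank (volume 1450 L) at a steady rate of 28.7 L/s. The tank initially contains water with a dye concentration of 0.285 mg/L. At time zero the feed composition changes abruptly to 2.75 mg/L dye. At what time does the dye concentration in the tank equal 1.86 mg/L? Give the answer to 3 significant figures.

Accumulation = in − out for the solute gives V dC/dt = Q(C_in − C), so τ = V/Q = 50.523 s.
C(t) = C_in + (C₀ − C_in) e^(−t/τ). Set C = 1.86 and solve for t:
e^(−t/τ) = (C − C_in)/(C₀ − C_in) = (1.86 − 2.75)/(0.285 − 2.75) = 0.36105
t = −τ ln(…) = 50.523 × 1.0187 = 51.469 s.

51.5 s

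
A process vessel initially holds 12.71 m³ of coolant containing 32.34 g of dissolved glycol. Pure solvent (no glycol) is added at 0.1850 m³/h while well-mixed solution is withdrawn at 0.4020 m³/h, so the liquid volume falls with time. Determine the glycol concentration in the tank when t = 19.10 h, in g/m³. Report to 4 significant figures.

Total volume: dV/dt = Q_in − Q_out = -0.217000 m³/h, so V(t) = 12.71 − 0.217000 t and V(19.10) = 8.56530 m³.
No glycol enters, so dm/dt = −Q_out · (m/V).
dm/m = −Q_out dt/(V₀ − 0.217000 t); integrating gives ln(m/m₀) = −(Q_out/(Q_in−Q_out)) ln(V/V₀).
m = m₀ (V₀/V)^(Q_out/(Q_in−Q_out)) = 32.34 × (12.71/8.56530)^(-1.85253) = 15.5672 g.
C = m/V = 15.5672/8.56530 = 1.81747 g/m³.

1.817 g/m³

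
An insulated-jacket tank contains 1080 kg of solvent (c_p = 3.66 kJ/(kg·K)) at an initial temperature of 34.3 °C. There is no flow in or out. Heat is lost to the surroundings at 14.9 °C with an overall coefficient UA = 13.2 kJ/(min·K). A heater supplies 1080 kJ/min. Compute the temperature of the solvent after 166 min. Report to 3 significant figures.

60.9 °C

M c_p dT/dt = −UA(T − T_amb) + Q̇.
dT/dt = (T_ss − T)/τ with T_ss = T_amb + Q̇/UA = 14.9 + 1080/13.2 = 96.718 °C, τ = M c_p/UA = 1080·3.66/13.2 = 299.45 min.
This is linear first-order; T(t) = T_ss + (T₀ − T_ss) e^(−t/τ).
T(166) = 96.718 + (-62.418)·0.57445 = 60.862 °C.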